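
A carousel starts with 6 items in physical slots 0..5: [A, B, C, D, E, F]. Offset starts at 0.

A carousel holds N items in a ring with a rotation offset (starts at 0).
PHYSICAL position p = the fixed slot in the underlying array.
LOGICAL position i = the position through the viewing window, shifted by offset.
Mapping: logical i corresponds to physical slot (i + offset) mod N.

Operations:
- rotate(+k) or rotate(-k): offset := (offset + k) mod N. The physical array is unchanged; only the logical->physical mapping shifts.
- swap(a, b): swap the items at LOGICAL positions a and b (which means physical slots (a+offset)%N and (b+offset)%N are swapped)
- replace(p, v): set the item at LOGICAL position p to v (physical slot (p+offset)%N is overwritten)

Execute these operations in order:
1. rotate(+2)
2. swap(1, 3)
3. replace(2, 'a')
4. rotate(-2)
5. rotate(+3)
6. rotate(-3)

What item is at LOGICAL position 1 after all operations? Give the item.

Answer: B

Derivation:
After op 1 (rotate(+2)): offset=2, physical=[A,B,C,D,E,F], logical=[C,D,E,F,A,B]
After op 2 (swap(1, 3)): offset=2, physical=[A,B,C,F,E,D], logical=[C,F,E,D,A,B]
After op 3 (replace(2, 'a')): offset=2, physical=[A,B,C,F,a,D], logical=[C,F,a,D,A,B]
After op 4 (rotate(-2)): offset=0, physical=[A,B,C,F,a,D], logical=[A,B,C,F,a,D]
After op 5 (rotate(+3)): offset=3, physical=[A,B,C,F,a,D], logical=[F,a,D,A,B,C]
After op 6 (rotate(-3)): offset=0, physical=[A,B,C,F,a,D], logical=[A,B,C,F,a,D]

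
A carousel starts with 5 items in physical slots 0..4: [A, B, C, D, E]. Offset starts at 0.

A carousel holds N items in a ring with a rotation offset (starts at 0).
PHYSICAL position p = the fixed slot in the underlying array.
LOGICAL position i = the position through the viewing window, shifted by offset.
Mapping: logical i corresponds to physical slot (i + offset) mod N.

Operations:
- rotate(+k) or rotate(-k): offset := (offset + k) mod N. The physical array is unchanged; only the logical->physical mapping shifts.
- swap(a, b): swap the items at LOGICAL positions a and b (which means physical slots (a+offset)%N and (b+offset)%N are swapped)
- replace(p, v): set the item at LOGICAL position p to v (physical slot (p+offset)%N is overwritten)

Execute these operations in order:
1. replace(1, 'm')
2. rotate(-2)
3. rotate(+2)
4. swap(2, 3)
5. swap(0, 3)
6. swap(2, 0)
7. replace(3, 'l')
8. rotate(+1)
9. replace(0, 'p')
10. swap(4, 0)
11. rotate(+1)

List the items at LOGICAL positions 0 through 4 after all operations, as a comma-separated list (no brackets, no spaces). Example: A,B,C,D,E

After op 1 (replace(1, 'm')): offset=0, physical=[A,m,C,D,E], logical=[A,m,C,D,E]
After op 2 (rotate(-2)): offset=3, physical=[A,m,C,D,E], logical=[D,E,A,m,C]
After op 3 (rotate(+2)): offset=0, physical=[A,m,C,D,E], logical=[A,m,C,D,E]
After op 4 (swap(2, 3)): offset=0, physical=[A,m,D,C,E], logical=[A,m,D,C,E]
After op 5 (swap(0, 3)): offset=0, physical=[C,m,D,A,E], logical=[C,m,D,A,E]
After op 6 (swap(2, 0)): offset=0, physical=[D,m,C,A,E], logical=[D,m,C,A,E]
After op 7 (replace(3, 'l')): offset=0, physical=[D,m,C,l,E], logical=[D,m,C,l,E]
After op 8 (rotate(+1)): offset=1, physical=[D,m,C,l,E], logical=[m,C,l,E,D]
After op 9 (replace(0, 'p')): offset=1, physical=[D,p,C,l,E], logical=[p,C,l,E,D]
After op 10 (swap(4, 0)): offset=1, physical=[p,D,C,l,E], logical=[D,C,l,E,p]
After op 11 (rotate(+1)): offset=2, physical=[p,D,C,l,E], logical=[C,l,E,p,D]

Answer: C,l,E,p,D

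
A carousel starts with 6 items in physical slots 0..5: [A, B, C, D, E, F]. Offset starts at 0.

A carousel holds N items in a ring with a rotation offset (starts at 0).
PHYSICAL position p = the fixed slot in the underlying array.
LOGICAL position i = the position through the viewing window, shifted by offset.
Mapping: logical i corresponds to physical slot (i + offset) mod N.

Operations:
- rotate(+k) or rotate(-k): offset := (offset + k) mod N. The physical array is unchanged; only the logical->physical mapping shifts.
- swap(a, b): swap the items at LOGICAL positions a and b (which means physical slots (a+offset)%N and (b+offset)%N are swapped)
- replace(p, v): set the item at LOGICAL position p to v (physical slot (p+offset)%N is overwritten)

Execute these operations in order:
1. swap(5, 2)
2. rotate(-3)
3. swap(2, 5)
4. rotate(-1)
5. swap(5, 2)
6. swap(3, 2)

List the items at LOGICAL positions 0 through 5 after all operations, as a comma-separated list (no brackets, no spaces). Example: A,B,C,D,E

After op 1 (swap(5, 2)): offset=0, physical=[A,B,F,D,E,C], logical=[A,B,F,D,E,C]
After op 2 (rotate(-3)): offset=3, physical=[A,B,F,D,E,C], logical=[D,E,C,A,B,F]
After op 3 (swap(2, 5)): offset=3, physical=[A,B,C,D,E,F], logical=[D,E,F,A,B,C]
After op 4 (rotate(-1)): offset=2, physical=[A,B,C,D,E,F], logical=[C,D,E,F,A,B]
After op 5 (swap(5, 2)): offset=2, physical=[A,E,C,D,B,F], logical=[C,D,B,F,A,E]
After op 6 (swap(3, 2)): offset=2, physical=[A,E,C,D,F,B], logical=[C,D,F,B,A,E]

Answer: C,D,F,B,A,E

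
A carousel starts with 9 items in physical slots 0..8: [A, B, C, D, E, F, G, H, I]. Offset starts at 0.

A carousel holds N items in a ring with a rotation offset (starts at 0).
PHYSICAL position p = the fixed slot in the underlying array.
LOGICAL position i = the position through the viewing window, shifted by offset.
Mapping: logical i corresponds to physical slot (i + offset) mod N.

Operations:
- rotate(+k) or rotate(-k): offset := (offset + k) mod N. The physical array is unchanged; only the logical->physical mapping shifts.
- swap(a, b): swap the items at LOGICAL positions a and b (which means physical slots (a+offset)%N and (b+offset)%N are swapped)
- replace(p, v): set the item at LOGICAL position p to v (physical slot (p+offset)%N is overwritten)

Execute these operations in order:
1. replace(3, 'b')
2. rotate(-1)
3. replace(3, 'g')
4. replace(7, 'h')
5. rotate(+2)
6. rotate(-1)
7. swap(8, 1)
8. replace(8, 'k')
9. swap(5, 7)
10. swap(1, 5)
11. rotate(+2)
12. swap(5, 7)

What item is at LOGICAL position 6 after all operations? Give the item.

Answer: k

Derivation:
After op 1 (replace(3, 'b')): offset=0, physical=[A,B,C,b,E,F,G,H,I], logical=[A,B,C,b,E,F,G,H,I]
After op 2 (rotate(-1)): offset=8, physical=[A,B,C,b,E,F,G,H,I], logical=[I,A,B,C,b,E,F,G,H]
After op 3 (replace(3, 'g')): offset=8, physical=[A,B,g,b,E,F,G,H,I], logical=[I,A,B,g,b,E,F,G,H]
After op 4 (replace(7, 'h')): offset=8, physical=[A,B,g,b,E,F,h,H,I], logical=[I,A,B,g,b,E,F,h,H]
After op 5 (rotate(+2)): offset=1, physical=[A,B,g,b,E,F,h,H,I], logical=[B,g,b,E,F,h,H,I,A]
After op 6 (rotate(-1)): offset=0, physical=[A,B,g,b,E,F,h,H,I], logical=[A,B,g,b,E,F,h,H,I]
After op 7 (swap(8, 1)): offset=0, physical=[A,I,g,b,E,F,h,H,B], logical=[A,I,g,b,E,F,h,H,B]
After op 8 (replace(8, 'k')): offset=0, physical=[A,I,g,b,E,F,h,H,k], logical=[A,I,g,b,E,F,h,H,k]
After op 9 (swap(5, 7)): offset=0, physical=[A,I,g,b,E,H,h,F,k], logical=[A,I,g,b,E,H,h,F,k]
After op 10 (swap(1, 5)): offset=0, physical=[A,H,g,b,E,I,h,F,k], logical=[A,H,g,b,E,I,h,F,k]
After op 11 (rotate(+2)): offset=2, physical=[A,H,g,b,E,I,h,F,k], logical=[g,b,E,I,h,F,k,A,H]
After op 12 (swap(5, 7)): offset=2, physical=[F,H,g,b,E,I,h,A,k], logical=[g,b,E,I,h,A,k,F,H]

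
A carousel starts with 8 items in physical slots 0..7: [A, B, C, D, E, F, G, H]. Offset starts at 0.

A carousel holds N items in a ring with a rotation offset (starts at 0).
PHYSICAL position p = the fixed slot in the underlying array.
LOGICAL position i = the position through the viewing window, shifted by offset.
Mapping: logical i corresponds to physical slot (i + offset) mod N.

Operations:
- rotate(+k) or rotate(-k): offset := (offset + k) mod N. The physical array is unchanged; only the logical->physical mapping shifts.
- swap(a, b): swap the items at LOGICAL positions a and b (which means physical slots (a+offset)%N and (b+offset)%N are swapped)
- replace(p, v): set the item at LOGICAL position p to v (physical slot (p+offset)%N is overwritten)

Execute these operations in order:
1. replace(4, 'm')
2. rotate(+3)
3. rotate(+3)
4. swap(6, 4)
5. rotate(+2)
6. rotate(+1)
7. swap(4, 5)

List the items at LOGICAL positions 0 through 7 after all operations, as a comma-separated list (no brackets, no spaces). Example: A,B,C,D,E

After op 1 (replace(4, 'm')): offset=0, physical=[A,B,C,D,m,F,G,H], logical=[A,B,C,D,m,F,G,H]
After op 2 (rotate(+3)): offset=3, physical=[A,B,C,D,m,F,G,H], logical=[D,m,F,G,H,A,B,C]
After op 3 (rotate(+3)): offset=6, physical=[A,B,C,D,m,F,G,H], logical=[G,H,A,B,C,D,m,F]
After op 4 (swap(6, 4)): offset=6, physical=[A,B,m,D,C,F,G,H], logical=[G,H,A,B,m,D,C,F]
After op 5 (rotate(+2)): offset=0, physical=[A,B,m,D,C,F,G,H], logical=[A,B,m,D,C,F,G,H]
After op 6 (rotate(+1)): offset=1, physical=[A,B,m,D,C,F,G,H], logical=[B,m,D,C,F,G,H,A]
After op 7 (swap(4, 5)): offset=1, physical=[A,B,m,D,C,G,F,H], logical=[B,m,D,C,G,F,H,A]

Answer: B,m,D,C,G,F,H,A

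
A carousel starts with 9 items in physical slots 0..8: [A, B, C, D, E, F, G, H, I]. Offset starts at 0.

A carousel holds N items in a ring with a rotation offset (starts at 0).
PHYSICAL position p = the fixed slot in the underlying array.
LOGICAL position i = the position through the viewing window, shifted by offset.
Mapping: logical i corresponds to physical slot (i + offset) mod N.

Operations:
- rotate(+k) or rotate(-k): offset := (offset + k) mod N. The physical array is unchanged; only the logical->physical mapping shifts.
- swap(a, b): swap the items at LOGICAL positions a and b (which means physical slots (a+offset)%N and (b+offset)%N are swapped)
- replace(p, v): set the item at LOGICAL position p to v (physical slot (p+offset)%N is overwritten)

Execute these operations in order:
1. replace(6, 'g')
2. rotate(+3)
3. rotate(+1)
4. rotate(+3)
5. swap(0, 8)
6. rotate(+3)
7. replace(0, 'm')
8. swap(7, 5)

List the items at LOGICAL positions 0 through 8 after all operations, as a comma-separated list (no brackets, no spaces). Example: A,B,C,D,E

After op 1 (replace(6, 'g')): offset=0, physical=[A,B,C,D,E,F,g,H,I], logical=[A,B,C,D,E,F,g,H,I]
After op 2 (rotate(+3)): offset=3, physical=[A,B,C,D,E,F,g,H,I], logical=[D,E,F,g,H,I,A,B,C]
After op 3 (rotate(+1)): offset=4, physical=[A,B,C,D,E,F,g,H,I], logical=[E,F,g,H,I,A,B,C,D]
After op 4 (rotate(+3)): offset=7, physical=[A,B,C,D,E,F,g,H,I], logical=[H,I,A,B,C,D,E,F,g]
After op 5 (swap(0, 8)): offset=7, physical=[A,B,C,D,E,F,H,g,I], logical=[g,I,A,B,C,D,E,F,H]
After op 6 (rotate(+3)): offset=1, physical=[A,B,C,D,E,F,H,g,I], logical=[B,C,D,E,F,H,g,I,A]
After op 7 (replace(0, 'm')): offset=1, physical=[A,m,C,D,E,F,H,g,I], logical=[m,C,D,E,F,H,g,I,A]
After op 8 (swap(7, 5)): offset=1, physical=[A,m,C,D,E,F,I,g,H], logical=[m,C,D,E,F,I,g,H,A]

Answer: m,C,D,E,F,I,g,H,A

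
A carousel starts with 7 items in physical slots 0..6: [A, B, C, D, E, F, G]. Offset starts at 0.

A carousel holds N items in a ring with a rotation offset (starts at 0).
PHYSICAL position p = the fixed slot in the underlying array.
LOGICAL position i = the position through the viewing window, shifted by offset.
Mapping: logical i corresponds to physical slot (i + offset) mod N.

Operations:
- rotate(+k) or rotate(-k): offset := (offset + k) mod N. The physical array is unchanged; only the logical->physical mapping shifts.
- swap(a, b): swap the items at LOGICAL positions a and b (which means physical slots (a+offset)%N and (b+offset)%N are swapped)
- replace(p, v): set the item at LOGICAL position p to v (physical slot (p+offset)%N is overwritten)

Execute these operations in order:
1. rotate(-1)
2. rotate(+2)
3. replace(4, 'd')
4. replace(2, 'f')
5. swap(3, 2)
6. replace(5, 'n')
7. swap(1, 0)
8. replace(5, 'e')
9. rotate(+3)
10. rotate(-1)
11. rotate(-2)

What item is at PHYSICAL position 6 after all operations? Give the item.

Answer: e

Derivation:
After op 1 (rotate(-1)): offset=6, physical=[A,B,C,D,E,F,G], logical=[G,A,B,C,D,E,F]
After op 2 (rotate(+2)): offset=1, physical=[A,B,C,D,E,F,G], logical=[B,C,D,E,F,G,A]
After op 3 (replace(4, 'd')): offset=1, physical=[A,B,C,D,E,d,G], logical=[B,C,D,E,d,G,A]
After op 4 (replace(2, 'f')): offset=1, physical=[A,B,C,f,E,d,G], logical=[B,C,f,E,d,G,A]
After op 5 (swap(3, 2)): offset=1, physical=[A,B,C,E,f,d,G], logical=[B,C,E,f,d,G,A]
After op 6 (replace(5, 'n')): offset=1, physical=[A,B,C,E,f,d,n], logical=[B,C,E,f,d,n,A]
After op 7 (swap(1, 0)): offset=1, physical=[A,C,B,E,f,d,n], logical=[C,B,E,f,d,n,A]
After op 8 (replace(5, 'e')): offset=1, physical=[A,C,B,E,f,d,e], logical=[C,B,E,f,d,e,A]
After op 9 (rotate(+3)): offset=4, physical=[A,C,B,E,f,d,e], logical=[f,d,e,A,C,B,E]
After op 10 (rotate(-1)): offset=3, physical=[A,C,B,E,f,d,e], logical=[E,f,d,e,A,C,B]
After op 11 (rotate(-2)): offset=1, physical=[A,C,B,E,f,d,e], logical=[C,B,E,f,d,e,A]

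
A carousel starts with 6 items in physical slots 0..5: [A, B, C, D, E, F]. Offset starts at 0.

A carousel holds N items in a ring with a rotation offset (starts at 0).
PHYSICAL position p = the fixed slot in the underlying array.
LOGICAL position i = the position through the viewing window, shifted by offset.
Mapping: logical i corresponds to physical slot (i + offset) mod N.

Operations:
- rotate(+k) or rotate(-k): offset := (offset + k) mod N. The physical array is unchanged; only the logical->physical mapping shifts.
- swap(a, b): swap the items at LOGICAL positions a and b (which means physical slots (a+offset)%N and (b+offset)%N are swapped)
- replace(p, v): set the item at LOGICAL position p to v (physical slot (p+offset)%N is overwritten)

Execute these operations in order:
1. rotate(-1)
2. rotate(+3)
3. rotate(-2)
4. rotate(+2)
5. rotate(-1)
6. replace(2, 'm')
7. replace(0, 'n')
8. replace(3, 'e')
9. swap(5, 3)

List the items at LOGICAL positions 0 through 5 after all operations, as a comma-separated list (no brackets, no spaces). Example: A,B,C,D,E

After op 1 (rotate(-1)): offset=5, physical=[A,B,C,D,E,F], logical=[F,A,B,C,D,E]
After op 2 (rotate(+3)): offset=2, physical=[A,B,C,D,E,F], logical=[C,D,E,F,A,B]
After op 3 (rotate(-2)): offset=0, physical=[A,B,C,D,E,F], logical=[A,B,C,D,E,F]
After op 4 (rotate(+2)): offset=2, physical=[A,B,C,D,E,F], logical=[C,D,E,F,A,B]
After op 5 (rotate(-1)): offset=1, physical=[A,B,C,D,E,F], logical=[B,C,D,E,F,A]
After op 6 (replace(2, 'm')): offset=1, physical=[A,B,C,m,E,F], logical=[B,C,m,E,F,A]
After op 7 (replace(0, 'n')): offset=1, physical=[A,n,C,m,E,F], logical=[n,C,m,E,F,A]
After op 8 (replace(3, 'e')): offset=1, physical=[A,n,C,m,e,F], logical=[n,C,m,e,F,A]
After op 9 (swap(5, 3)): offset=1, physical=[e,n,C,m,A,F], logical=[n,C,m,A,F,e]

Answer: n,C,m,A,F,e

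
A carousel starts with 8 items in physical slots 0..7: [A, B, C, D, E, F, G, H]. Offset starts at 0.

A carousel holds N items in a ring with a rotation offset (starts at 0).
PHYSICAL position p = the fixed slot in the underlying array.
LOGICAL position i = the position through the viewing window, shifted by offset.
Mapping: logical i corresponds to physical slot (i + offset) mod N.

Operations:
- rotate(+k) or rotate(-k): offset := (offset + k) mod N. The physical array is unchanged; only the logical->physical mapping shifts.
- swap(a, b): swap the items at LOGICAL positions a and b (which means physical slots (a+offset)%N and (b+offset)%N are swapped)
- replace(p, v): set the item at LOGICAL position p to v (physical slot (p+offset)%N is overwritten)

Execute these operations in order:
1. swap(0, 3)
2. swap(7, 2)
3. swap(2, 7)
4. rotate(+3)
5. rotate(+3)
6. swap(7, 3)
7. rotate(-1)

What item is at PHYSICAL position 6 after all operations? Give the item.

Answer: G

Derivation:
After op 1 (swap(0, 3)): offset=0, physical=[D,B,C,A,E,F,G,H], logical=[D,B,C,A,E,F,G,H]
After op 2 (swap(7, 2)): offset=0, physical=[D,B,H,A,E,F,G,C], logical=[D,B,H,A,E,F,G,C]
After op 3 (swap(2, 7)): offset=0, physical=[D,B,C,A,E,F,G,H], logical=[D,B,C,A,E,F,G,H]
After op 4 (rotate(+3)): offset=3, physical=[D,B,C,A,E,F,G,H], logical=[A,E,F,G,H,D,B,C]
After op 5 (rotate(+3)): offset=6, physical=[D,B,C,A,E,F,G,H], logical=[G,H,D,B,C,A,E,F]
After op 6 (swap(7, 3)): offset=6, physical=[D,F,C,A,E,B,G,H], logical=[G,H,D,F,C,A,E,B]
After op 7 (rotate(-1)): offset=5, physical=[D,F,C,A,E,B,G,H], logical=[B,G,H,D,F,C,A,E]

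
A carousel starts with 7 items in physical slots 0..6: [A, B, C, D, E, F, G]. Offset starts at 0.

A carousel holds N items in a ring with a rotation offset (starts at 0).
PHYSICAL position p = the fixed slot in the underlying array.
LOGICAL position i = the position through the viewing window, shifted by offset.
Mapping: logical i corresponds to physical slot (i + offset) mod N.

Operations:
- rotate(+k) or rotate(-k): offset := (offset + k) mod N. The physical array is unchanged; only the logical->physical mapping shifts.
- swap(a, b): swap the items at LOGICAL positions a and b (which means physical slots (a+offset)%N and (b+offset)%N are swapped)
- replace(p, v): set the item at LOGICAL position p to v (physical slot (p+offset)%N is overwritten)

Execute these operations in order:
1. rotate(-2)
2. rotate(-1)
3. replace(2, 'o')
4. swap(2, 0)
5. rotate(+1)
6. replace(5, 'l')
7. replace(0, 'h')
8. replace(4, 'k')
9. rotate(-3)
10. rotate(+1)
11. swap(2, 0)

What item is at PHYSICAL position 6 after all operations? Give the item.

After op 1 (rotate(-2)): offset=5, physical=[A,B,C,D,E,F,G], logical=[F,G,A,B,C,D,E]
After op 2 (rotate(-1)): offset=4, physical=[A,B,C,D,E,F,G], logical=[E,F,G,A,B,C,D]
After op 3 (replace(2, 'o')): offset=4, physical=[A,B,C,D,E,F,o], logical=[E,F,o,A,B,C,D]
After op 4 (swap(2, 0)): offset=4, physical=[A,B,C,D,o,F,E], logical=[o,F,E,A,B,C,D]
After op 5 (rotate(+1)): offset=5, physical=[A,B,C,D,o,F,E], logical=[F,E,A,B,C,D,o]
After op 6 (replace(5, 'l')): offset=5, physical=[A,B,C,l,o,F,E], logical=[F,E,A,B,C,l,o]
After op 7 (replace(0, 'h')): offset=5, physical=[A,B,C,l,o,h,E], logical=[h,E,A,B,C,l,o]
After op 8 (replace(4, 'k')): offset=5, physical=[A,B,k,l,o,h,E], logical=[h,E,A,B,k,l,o]
After op 9 (rotate(-3)): offset=2, physical=[A,B,k,l,o,h,E], logical=[k,l,o,h,E,A,B]
After op 10 (rotate(+1)): offset=3, physical=[A,B,k,l,o,h,E], logical=[l,o,h,E,A,B,k]
After op 11 (swap(2, 0)): offset=3, physical=[A,B,k,h,o,l,E], logical=[h,o,l,E,A,B,k]

Answer: E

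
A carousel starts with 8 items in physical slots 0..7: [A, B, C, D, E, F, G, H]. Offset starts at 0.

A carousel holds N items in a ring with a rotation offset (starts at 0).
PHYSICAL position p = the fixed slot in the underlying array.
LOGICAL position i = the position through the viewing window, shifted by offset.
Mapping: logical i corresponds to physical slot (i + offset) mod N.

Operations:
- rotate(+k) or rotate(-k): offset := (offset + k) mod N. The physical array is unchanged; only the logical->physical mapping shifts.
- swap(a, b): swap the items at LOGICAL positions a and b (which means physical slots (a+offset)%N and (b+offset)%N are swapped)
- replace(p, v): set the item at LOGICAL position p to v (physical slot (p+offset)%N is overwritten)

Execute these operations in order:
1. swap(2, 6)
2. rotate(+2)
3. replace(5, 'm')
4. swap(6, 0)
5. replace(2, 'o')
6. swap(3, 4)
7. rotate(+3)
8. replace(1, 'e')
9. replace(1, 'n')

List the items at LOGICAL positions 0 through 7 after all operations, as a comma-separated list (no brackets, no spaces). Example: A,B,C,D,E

Answer: C,n,m,G,B,A,D,o

Derivation:
After op 1 (swap(2, 6)): offset=0, physical=[A,B,G,D,E,F,C,H], logical=[A,B,G,D,E,F,C,H]
After op 2 (rotate(+2)): offset=2, physical=[A,B,G,D,E,F,C,H], logical=[G,D,E,F,C,H,A,B]
After op 3 (replace(5, 'm')): offset=2, physical=[A,B,G,D,E,F,C,m], logical=[G,D,E,F,C,m,A,B]
After op 4 (swap(6, 0)): offset=2, physical=[G,B,A,D,E,F,C,m], logical=[A,D,E,F,C,m,G,B]
After op 5 (replace(2, 'o')): offset=2, physical=[G,B,A,D,o,F,C,m], logical=[A,D,o,F,C,m,G,B]
After op 6 (swap(3, 4)): offset=2, physical=[G,B,A,D,o,C,F,m], logical=[A,D,o,C,F,m,G,B]
After op 7 (rotate(+3)): offset=5, physical=[G,B,A,D,o,C,F,m], logical=[C,F,m,G,B,A,D,o]
After op 8 (replace(1, 'e')): offset=5, physical=[G,B,A,D,o,C,e,m], logical=[C,e,m,G,B,A,D,o]
After op 9 (replace(1, 'n')): offset=5, physical=[G,B,A,D,o,C,n,m], logical=[C,n,m,G,B,A,D,o]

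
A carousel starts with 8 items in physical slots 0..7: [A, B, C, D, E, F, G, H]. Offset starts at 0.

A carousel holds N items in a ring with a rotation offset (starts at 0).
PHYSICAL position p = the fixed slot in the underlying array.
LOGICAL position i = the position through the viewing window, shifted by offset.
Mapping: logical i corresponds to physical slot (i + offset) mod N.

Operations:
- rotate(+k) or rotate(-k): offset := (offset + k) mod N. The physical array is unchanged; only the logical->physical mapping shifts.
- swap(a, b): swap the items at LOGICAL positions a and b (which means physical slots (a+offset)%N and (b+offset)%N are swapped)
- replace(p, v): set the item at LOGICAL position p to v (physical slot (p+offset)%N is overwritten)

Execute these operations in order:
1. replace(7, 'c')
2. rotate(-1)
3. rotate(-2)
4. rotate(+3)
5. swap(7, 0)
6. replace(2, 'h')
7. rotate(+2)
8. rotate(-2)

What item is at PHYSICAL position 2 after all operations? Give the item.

Answer: h

Derivation:
After op 1 (replace(7, 'c')): offset=0, physical=[A,B,C,D,E,F,G,c], logical=[A,B,C,D,E,F,G,c]
After op 2 (rotate(-1)): offset=7, physical=[A,B,C,D,E,F,G,c], logical=[c,A,B,C,D,E,F,G]
After op 3 (rotate(-2)): offset=5, physical=[A,B,C,D,E,F,G,c], logical=[F,G,c,A,B,C,D,E]
After op 4 (rotate(+3)): offset=0, physical=[A,B,C,D,E,F,G,c], logical=[A,B,C,D,E,F,G,c]
After op 5 (swap(7, 0)): offset=0, physical=[c,B,C,D,E,F,G,A], logical=[c,B,C,D,E,F,G,A]
After op 6 (replace(2, 'h')): offset=0, physical=[c,B,h,D,E,F,G,A], logical=[c,B,h,D,E,F,G,A]
After op 7 (rotate(+2)): offset=2, physical=[c,B,h,D,E,F,G,A], logical=[h,D,E,F,G,A,c,B]
After op 8 (rotate(-2)): offset=0, physical=[c,B,h,D,E,F,G,A], logical=[c,B,h,D,E,F,G,A]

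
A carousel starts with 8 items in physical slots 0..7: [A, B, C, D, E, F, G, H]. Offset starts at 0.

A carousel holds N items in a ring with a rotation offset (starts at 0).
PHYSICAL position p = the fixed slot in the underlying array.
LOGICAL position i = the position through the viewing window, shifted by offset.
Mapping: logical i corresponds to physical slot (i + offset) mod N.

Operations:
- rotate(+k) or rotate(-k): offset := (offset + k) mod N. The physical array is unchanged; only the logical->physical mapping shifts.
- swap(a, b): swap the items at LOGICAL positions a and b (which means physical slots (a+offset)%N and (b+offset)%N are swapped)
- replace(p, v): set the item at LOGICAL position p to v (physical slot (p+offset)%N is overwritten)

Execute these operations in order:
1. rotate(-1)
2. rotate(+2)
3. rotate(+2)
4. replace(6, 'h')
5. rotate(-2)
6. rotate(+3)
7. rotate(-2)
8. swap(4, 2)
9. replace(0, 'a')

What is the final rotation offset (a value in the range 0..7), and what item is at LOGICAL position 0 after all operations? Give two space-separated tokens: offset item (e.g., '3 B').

Answer: 2 a

Derivation:
After op 1 (rotate(-1)): offset=7, physical=[A,B,C,D,E,F,G,H], logical=[H,A,B,C,D,E,F,G]
After op 2 (rotate(+2)): offset=1, physical=[A,B,C,D,E,F,G,H], logical=[B,C,D,E,F,G,H,A]
After op 3 (rotate(+2)): offset=3, physical=[A,B,C,D,E,F,G,H], logical=[D,E,F,G,H,A,B,C]
After op 4 (replace(6, 'h')): offset=3, physical=[A,h,C,D,E,F,G,H], logical=[D,E,F,G,H,A,h,C]
After op 5 (rotate(-2)): offset=1, physical=[A,h,C,D,E,F,G,H], logical=[h,C,D,E,F,G,H,A]
After op 6 (rotate(+3)): offset=4, physical=[A,h,C,D,E,F,G,H], logical=[E,F,G,H,A,h,C,D]
After op 7 (rotate(-2)): offset=2, physical=[A,h,C,D,E,F,G,H], logical=[C,D,E,F,G,H,A,h]
After op 8 (swap(4, 2)): offset=2, physical=[A,h,C,D,G,F,E,H], logical=[C,D,G,F,E,H,A,h]
After op 9 (replace(0, 'a')): offset=2, physical=[A,h,a,D,G,F,E,H], logical=[a,D,G,F,E,H,A,h]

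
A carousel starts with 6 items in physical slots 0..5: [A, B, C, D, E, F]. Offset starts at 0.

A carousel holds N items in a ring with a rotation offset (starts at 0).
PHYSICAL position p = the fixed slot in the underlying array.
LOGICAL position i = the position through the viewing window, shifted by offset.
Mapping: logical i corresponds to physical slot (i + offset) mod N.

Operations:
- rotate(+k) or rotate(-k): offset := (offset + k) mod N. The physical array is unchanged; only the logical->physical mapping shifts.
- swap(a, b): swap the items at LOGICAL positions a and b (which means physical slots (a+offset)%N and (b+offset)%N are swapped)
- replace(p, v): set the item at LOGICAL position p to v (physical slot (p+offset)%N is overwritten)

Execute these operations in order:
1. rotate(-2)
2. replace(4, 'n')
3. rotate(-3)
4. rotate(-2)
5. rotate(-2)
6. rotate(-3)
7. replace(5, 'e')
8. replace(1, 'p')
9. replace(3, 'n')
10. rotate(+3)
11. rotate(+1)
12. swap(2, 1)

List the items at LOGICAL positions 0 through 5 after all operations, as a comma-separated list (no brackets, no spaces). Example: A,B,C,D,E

Answer: E,A,e,p,n,n

Derivation:
After op 1 (rotate(-2)): offset=4, physical=[A,B,C,D,E,F], logical=[E,F,A,B,C,D]
After op 2 (replace(4, 'n')): offset=4, physical=[A,B,n,D,E,F], logical=[E,F,A,B,n,D]
After op 3 (rotate(-3)): offset=1, physical=[A,B,n,D,E,F], logical=[B,n,D,E,F,A]
After op 4 (rotate(-2)): offset=5, physical=[A,B,n,D,E,F], logical=[F,A,B,n,D,E]
After op 5 (rotate(-2)): offset=3, physical=[A,B,n,D,E,F], logical=[D,E,F,A,B,n]
After op 6 (rotate(-3)): offset=0, physical=[A,B,n,D,E,F], logical=[A,B,n,D,E,F]
After op 7 (replace(5, 'e')): offset=0, physical=[A,B,n,D,E,e], logical=[A,B,n,D,E,e]
After op 8 (replace(1, 'p')): offset=0, physical=[A,p,n,D,E,e], logical=[A,p,n,D,E,e]
After op 9 (replace(3, 'n')): offset=0, physical=[A,p,n,n,E,e], logical=[A,p,n,n,E,e]
After op 10 (rotate(+3)): offset=3, physical=[A,p,n,n,E,e], logical=[n,E,e,A,p,n]
After op 11 (rotate(+1)): offset=4, physical=[A,p,n,n,E,e], logical=[E,e,A,p,n,n]
After op 12 (swap(2, 1)): offset=4, physical=[e,p,n,n,E,A], logical=[E,A,e,p,n,n]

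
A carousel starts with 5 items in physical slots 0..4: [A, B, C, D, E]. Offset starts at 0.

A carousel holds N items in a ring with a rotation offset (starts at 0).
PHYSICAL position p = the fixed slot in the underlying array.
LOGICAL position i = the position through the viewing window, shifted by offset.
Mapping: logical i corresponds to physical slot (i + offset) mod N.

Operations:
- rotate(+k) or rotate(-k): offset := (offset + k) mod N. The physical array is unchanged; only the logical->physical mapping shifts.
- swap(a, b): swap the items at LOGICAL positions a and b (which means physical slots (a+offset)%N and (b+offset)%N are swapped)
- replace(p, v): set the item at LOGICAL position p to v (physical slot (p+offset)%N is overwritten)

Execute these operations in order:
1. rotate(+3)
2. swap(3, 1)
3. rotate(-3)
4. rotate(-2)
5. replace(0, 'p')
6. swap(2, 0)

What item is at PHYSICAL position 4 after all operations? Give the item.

Answer: B

Derivation:
After op 1 (rotate(+3)): offset=3, physical=[A,B,C,D,E], logical=[D,E,A,B,C]
After op 2 (swap(3, 1)): offset=3, physical=[A,E,C,D,B], logical=[D,B,A,E,C]
After op 3 (rotate(-3)): offset=0, physical=[A,E,C,D,B], logical=[A,E,C,D,B]
After op 4 (rotate(-2)): offset=3, physical=[A,E,C,D,B], logical=[D,B,A,E,C]
After op 5 (replace(0, 'p')): offset=3, physical=[A,E,C,p,B], logical=[p,B,A,E,C]
After op 6 (swap(2, 0)): offset=3, physical=[p,E,C,A,B], logical=[A,B,p,E,C]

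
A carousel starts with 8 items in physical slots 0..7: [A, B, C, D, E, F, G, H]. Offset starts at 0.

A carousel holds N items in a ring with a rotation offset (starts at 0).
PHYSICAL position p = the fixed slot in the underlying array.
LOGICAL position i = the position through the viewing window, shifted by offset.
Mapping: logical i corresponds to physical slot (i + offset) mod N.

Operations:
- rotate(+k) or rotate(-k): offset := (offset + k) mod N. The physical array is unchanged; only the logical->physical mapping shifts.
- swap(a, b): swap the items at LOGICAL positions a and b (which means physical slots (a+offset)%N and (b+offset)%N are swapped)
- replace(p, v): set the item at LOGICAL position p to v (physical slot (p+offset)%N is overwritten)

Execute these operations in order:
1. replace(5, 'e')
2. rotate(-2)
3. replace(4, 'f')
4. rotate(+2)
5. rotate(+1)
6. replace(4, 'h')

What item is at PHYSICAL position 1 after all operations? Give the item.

Answer: B

Derivation:
After op 1 (replace(5, 'e')): offset=0, physical=[A,B,C,D,E,e,G,H], logical=[A,B,C,D,E,e,G,H]
After op 2 (rotate(-2)): offset=6, physical=[A,B,C,D,E,e,G,H], logical=[G,H,A,B,C,D,E,e]
After op 3 (replace(4, 'f')): offset=6, physical=[A,B,f,D,E,e,G,H], logical=[G,H,A,B,f,D,E,e]
After op 4 (rotate(+2)): offset=0, physical=[A,B,f,D,E,e,G,H], logical=[A,B,f,D,E,e,G,H]
After op 5 (rotate(+1)): offset=1, physical=[A,B,f,D,E,e,G,H], logical=[B,f,D,E,e,G,H,A]
After op 6 (replace(4, 'h')): offset=1, physical=[A,B,f,D,E,h,G,H], logical=[B,f,D,E,h,G,H,A]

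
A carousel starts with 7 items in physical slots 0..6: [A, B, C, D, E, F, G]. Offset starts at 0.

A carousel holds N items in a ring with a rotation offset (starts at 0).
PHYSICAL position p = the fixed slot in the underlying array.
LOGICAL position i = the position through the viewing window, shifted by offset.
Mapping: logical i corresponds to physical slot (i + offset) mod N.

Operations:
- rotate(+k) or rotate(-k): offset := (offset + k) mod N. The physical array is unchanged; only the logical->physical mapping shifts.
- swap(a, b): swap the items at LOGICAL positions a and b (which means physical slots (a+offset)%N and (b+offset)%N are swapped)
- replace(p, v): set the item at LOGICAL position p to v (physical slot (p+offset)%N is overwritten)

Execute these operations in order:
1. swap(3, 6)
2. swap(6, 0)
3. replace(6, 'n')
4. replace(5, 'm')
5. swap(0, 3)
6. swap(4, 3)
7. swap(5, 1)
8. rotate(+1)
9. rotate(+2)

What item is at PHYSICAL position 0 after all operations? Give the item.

Answer: G

Derivation:
After op 1 (swap(3, 6)): offset=0, physical=[A,B,C,G,E,F,D], logical=[A,B,C,G,E,F,D]
After op 2 (swap(6, 0)): offset=0, physical=[D,B,C,G,E,F,A], logical=[D,B,C,G,E,F,A]
After op 3 (replace(6, 'n')): offset=0, physical=[D,B,C,G,E,F,n], logical=[D,B,C,G,E,F,n]
After op 4 (replace(5, 'm')): offset=0, physical=[D,B,C,G,E,m,n], logical=[D,B,C,G,E,m,n]
After op 5 (swap(0, 3)): offset=0, physical=[G,B,C,D,E,m,n], logical=[G,B,C,D,E,m,n]
After op 6 (swap(4, 3)): offset=0, physical=[G,B,C,E,D,m,n], logical=[G,B,C,E,D,m,n]
After op 7 (swap(5, 1)): offset=0, physical=[G,m,C,E,D,B,n], logical=[G,m,C,E,D,B,n]
After op 8 (rotate(+1)): offset=1, physical=[G,m,C,E,D,B,n], logical=[m,C,E,D,B,n,G]
After op 9 (rotate(+2)): offset=3, physical=[G,m,C,E,D,B,n], logical=[E,D,B,n,G,m,C]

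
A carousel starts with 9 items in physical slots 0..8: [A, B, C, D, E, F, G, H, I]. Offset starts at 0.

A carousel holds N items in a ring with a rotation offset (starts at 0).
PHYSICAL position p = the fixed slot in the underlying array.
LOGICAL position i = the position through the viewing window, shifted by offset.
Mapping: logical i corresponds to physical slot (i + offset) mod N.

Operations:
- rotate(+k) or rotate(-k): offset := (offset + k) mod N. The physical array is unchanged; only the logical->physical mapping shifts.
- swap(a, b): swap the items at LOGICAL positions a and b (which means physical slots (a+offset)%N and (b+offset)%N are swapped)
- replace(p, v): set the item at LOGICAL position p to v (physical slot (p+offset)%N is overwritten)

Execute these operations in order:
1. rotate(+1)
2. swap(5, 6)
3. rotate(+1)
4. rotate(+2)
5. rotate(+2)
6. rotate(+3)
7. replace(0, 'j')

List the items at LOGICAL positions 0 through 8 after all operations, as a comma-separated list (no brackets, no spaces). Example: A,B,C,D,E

Answer: j,B,C,D,E,F,H,G,I

Derivation:
After op 1 (rotate(+1)): offset=1, physical=[A,B,C,D,E,F,G,H,I], logical=[B,C,D,E,F,G,H,I,A]
After op 2 (swap(5, 6)): offset=1, physical=[A,B,C,D,E,F,H,G,I], logical=[B,C,D,E,F,H,G,I,A]
After op 3 (rotate(+1)): offset=2, physical=[A,B,C,D,E,F,H,G,I], logical=[C,D,E,F,H,G,I,A,B]
After op 4 (rotate(+2)): offset=4, physical=[A,B,C,D,E,F,H,G,I], logical=[E,F,H,G,I,A,B,C,D]
After op 5 (rotate(+2)): offset=6, physical=[A,B,C,D,E,F,H,G,I], logical=[H,G,I,A,B,C,D,E,F]
After op 6 (rotate(+3)): offset=0, physical=[A,B,C,D,E,F,H,G,I], logical=[A,B,C,D,E,F,H,G,I]
After op 7 (replace(0, 'j')): offset=0, physical=[j,B,C,D,E,F,H,G,I], logical=[j,B,C,D,E,F,H,G,I]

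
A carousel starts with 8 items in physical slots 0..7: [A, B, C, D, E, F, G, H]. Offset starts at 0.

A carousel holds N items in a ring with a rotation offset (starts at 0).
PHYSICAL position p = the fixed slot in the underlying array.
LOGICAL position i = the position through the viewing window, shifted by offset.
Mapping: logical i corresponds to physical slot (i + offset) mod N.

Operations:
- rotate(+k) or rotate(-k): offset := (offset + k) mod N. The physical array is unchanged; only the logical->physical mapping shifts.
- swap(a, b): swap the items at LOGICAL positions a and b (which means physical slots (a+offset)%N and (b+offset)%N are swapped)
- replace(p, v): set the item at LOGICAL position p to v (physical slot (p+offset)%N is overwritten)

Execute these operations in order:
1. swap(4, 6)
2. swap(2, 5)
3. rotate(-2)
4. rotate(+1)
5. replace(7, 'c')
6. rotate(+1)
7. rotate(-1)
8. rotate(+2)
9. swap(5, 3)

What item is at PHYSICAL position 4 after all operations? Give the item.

Answer: c

Derivation:
After op 1 (swap(4, 6)): offset=0, physical=[A,B,C,D,G,F,E,H], logical=[A,B,C,D,G,F,E,H]
After op 2 (swap(2, 5)): offset=0, physical=[A,B,F,D,G,C,E,H], logical=[A,B,F,D,G,C,E,H]
After op 3 (rotate(-2)): offset=6, physical=[A,B,F,D,G,C,E,H], logical=[E,H,A,B,F,D,G,C]
After op 4 (rotate(+1)): offset=7, physical=[A,B,F,D,G,C,E,H], logical=[H,A,B,F,D,G,C,E]
After op 5 (replace(7, 'c')): offset=7, physical=[A,B,F,D,G,C,c,H], logical=[H,A,B,F,D,G,C,c]
After op 6 (rotate(+1)): offset=0, physical=[A,B,F,D,G,C,c,H], logical=[A,B,F,D,G,C,c,H]
After op 7 (rotate(-1)): offset=7, physical=[A,B,F,D,G,C,c,H], logical=[H,A,B,F,D,G,C,c]
After op 8 (rotate(+2)): offset=1, physical=[A,B,F,D,G,C,c,H], logical=[B,F,D,G,C,c,H,A]
After op 9 (swap(5, 3)): offset=1, physical=[A,B,F,D,c,C,G,H], logical=[B,F,D,c,C,G,H,A]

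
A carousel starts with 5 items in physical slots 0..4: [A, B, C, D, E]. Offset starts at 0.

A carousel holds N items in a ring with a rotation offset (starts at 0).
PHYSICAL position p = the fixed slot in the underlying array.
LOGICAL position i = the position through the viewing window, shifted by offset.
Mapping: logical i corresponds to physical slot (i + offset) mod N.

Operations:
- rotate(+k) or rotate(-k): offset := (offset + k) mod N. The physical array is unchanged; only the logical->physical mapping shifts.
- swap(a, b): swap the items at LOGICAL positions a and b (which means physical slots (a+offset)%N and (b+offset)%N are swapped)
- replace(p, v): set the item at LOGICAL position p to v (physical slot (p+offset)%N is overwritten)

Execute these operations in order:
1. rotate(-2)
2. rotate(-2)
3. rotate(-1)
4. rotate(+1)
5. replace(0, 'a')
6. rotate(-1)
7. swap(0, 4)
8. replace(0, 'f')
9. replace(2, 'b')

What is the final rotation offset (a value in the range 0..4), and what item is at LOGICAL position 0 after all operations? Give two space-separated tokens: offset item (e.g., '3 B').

Answer: 0 f

Derivation:
After op 1 (rotate(-2)): offset=3, physical=[A,B,C,D,E], logical=[D,E,A,B,C]
After op 2 (rotate(-2)): offset=1, physical=[A,B,C,D,E], logical=[B,C,D,E,A]
After op 3 (rotate(-1)): offset=0, physical=[A,B,C,D,E], logical=[A,B,C,D,E]
After op 4 (rotate(+1)): offset=1, physical=[A,B,C,D,E], logical=[B,C,D,E,A]
After op 5 (replace(0, 'a')): offset=1, physical=[A,a,C,D,E], logical=[a,C,D,E,A]
After op 6 (rotate(-1)): offset=0, physical=[A,a,C,D,E], logical=[A,a,C,D,E]
After op 7 (swap(0, 4)): offset=0, physical=[E,a,C,D,A], logical=[E,a,C,D,A]
After op 8 (replace(0, 'f')): offset=0, physical=[f,a,C,D,A], logical=[f,a,C,D,A]
After op 9 (replace(2, 'b')): offset=0, physical=[f,a,b,D,A], logical=[f,a,b,D,A]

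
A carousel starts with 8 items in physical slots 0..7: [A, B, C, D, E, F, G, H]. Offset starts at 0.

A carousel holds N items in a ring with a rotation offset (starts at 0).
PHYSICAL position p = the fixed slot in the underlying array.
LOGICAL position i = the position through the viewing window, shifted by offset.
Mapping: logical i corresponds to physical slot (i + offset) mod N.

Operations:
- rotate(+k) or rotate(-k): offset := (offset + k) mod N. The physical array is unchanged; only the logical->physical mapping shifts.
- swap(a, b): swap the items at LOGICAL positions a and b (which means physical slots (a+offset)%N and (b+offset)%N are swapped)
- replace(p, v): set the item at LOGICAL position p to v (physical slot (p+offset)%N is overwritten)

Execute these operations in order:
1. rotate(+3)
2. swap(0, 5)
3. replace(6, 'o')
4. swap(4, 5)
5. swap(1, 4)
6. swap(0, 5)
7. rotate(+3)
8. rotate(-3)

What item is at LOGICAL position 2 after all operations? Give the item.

After op 1 (rotate(+3)): offset=3, physical=[A,B,C,D,E,F,G,H], logical=[D,E,F,G,H,A,B,C]
After op 2 (swap(0, 5)): offset=3, physical=[D,B,C,A,E,F,G,H], logical=[A,E,F,G,H,D,B,C]
After op 3 (replace(6, 'o')): offset=3, physical=[D,o,C,A,E,F,G,H], logical=[A,E,F,G,H,D,o,C]
After op 4 (swap(4, 5)): offset=3, physical=[H,o,C,A,E,F,G,D], logical=[A,E,F,G,D,H,o,C]
After op 5 (swap(1, 4)): offset=3, physical=[H,o,C,A,D,F,G,E], logical=[A,D,F,G,E,H,o,C]
After op 6 (swap(0, 5)): offset=3, physical=[A,o,C,H,D,F,G,E], logical=[H,D,F,G,E,A,o,C]
After op 7 (rotate(+3)): offset=6, physical=[A,o,C,H,D,F,G,E], logical=[G,E,A,o,C,H,D,F]
After op 8 (rotate(-3)): offset=3, physical=[A,o,C,H,D,F,G,E], logical=[H,D,F,G,E,A,o,C]

Answer: F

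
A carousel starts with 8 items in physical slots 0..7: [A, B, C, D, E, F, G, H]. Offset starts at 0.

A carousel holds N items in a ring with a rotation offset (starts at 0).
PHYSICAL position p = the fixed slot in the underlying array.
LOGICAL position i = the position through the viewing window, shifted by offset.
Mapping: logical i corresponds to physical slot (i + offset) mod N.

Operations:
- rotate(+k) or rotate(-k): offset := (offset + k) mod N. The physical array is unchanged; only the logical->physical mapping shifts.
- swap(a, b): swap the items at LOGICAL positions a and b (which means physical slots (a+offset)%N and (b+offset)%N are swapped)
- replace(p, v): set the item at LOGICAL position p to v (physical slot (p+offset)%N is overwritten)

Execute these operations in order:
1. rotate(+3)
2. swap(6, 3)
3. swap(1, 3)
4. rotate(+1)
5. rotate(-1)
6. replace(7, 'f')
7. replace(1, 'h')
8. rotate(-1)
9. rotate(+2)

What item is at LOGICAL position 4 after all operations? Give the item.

Answer: A

Derivation:
After op 1 (rotate(+3)): offset=3, physical=[A,B,C,D,E,F,G,H], logical=[D,E,F,G,H,A,B,C]
After op 2 (swap(6, 3)): offset=3, physical=[A,G,C,D,E,F,B,H], logical=[D,E,F,B,H,A,G,C]
After op 3 (swap(1, 3)): offset=3, physical=[A,G,C,D,B,F,E,H], logical=[D,B,F,E,H,A,G,C]
After op 4 (rotate(+1)): offset=4, physical=[A,G,C,D,B,F,E,H], logical=[B,F,E,H,A,G,C,D]
After op 5 (rotate(-1)): offset=3, physical=[A,G,C,D,B,F,E,H], logical=[D,B,F,E,H,A,G,C]
After op 6 (replace(7, 'f')): offset=3, physical=[A,G,f,D,B,F,E,H], logical=[D,B,F,E,H,A,G,f]
After op 7 (replace(1, 'h')): offset=3, physical=[A,G,f,D,h,F,E,H], logical=[D,h,F,E,H,A,G,f]
After op 8 (rotate(-1)): offset=2, physical=[A,G,f,D,h,F,E,H], logical=[f,D,h,F,E,H,A,G]
After op 9 (rotate(+2)): offset=4, physical=[A,G,f,D,h,F,E,H], logical=[h,F,E,H,A,G,f,D]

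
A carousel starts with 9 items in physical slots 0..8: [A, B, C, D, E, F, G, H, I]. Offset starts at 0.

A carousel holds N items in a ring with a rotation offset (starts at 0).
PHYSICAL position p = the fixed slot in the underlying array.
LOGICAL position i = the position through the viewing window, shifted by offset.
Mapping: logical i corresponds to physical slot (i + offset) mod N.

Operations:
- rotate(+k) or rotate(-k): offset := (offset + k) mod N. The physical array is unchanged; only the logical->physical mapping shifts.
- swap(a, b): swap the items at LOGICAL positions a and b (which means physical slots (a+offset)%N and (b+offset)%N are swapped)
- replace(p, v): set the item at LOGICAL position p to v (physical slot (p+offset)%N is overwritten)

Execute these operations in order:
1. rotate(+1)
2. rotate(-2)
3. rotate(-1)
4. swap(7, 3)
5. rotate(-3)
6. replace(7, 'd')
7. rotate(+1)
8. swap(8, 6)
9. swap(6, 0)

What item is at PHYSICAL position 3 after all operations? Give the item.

After op 1 (rotate(+1)): offset=1, physical=[A,B,C,D,E,F,G,H,I], logical=[B,C,D,E,F,G,H,I,A]
After op 2 (rotate(-2)): offset=8, physical=[A,B,C,D,E,F,G,H,I], logical=[I,A,B,C,D,E,F,G,H]
After op 3 (rotate(-1)): offset=7, physical=[A,B,C,D,E,F,G,H,I], logical=[H,I,A,B,C,D,E,F,G]
After op 4 (swap(7, 3)): offset=7, physical=[A,F,C,D,E,B,G,H,I], logical=[H,I,A,F,C,D,E,B,G]
After op 5 (rotate(-3)): offset=4, physical=[A,F,C,D,E,B,G,H,I], logical=[E,B,G,H,I,A,F,C,D]
After op 6 (replace(7, 'd')): offset=4, physical=[A,F,d,D,E,B,G,H,I], logical=[E,B,G,H,I,A,F,d,D]
After op 7 (rotate(+1)): offset=5, physical=[A,F,d,D,E,B,G,H,I], logical=[B,G,H,I,A,F,d,D,E]
After op 8 (swap(8, 6)): offset=5, physical=[A,F,E,D,d,B,G,H,I], logical=[B,G,H,I,A,F,E,D,d]
After op 9 (swap(6, 0)): offset=5, physical=[A,F,B,D,d,E,G,H,I], logical=[E,G,H,I,A,F,B,D,d]

Answer: D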